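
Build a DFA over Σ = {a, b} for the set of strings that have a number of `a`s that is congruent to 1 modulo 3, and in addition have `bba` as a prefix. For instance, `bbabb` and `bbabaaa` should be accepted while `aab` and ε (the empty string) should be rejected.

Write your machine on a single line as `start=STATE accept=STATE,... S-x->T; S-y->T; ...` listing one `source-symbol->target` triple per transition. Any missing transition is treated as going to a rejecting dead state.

Run two small machines in parallel and take their product. The first has 3 states tracking the count of `a`s modulo 3; the second has 5 states tracking whether the input so far still matches the prefix `bba`. A product state is a pair (one from each), accepting exactly when both do. Equivalent product states are then merged.
        a   b  
>  q0   q1  q2 
   q1   q1  q1 
   q2   q1  q3 
   q3   q4  q1 
 * q4   q5  q4 
   q5   q6  q5 
   q6   q4  q6 
(> = start, * = accepting)

start=q0; accept=q4; q0-a->q1; q0-b->q2; q1-a->q1; q1-b->q1; q2-a->q1; q2-b->q3; q3-a->q4; q3-b->q1; q4-a->q5; q4-b->q4; q5-a->q6; q5-b->q5; q6-a->q4; q6-b->q6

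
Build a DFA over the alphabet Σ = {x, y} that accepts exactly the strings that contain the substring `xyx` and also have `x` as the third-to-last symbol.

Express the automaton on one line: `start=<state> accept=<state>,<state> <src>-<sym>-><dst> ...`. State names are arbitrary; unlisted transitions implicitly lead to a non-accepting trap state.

start=s0 accept=s3,s6,s7,s8 s0-x->s1 s0-y->s0 s1-x->s1 s1-y->s2 s2-x->s3 s2-y->s0 s3-x->s4 s3-y->s5 s4-x->s6 s4-y->s7 s5-x->s3 s5-y->s8 s6-x->s6 s6-y->s7 s7-x->s3 s7-y->s8 s8-x->s9 s8-y->s10 s9-x->s4 s9-y->s5 s10-x->s9 s10-y->s10

Build one automaton per condition and run them in lockstep. One (4 states) tracks whether and how much of `xyx` has been seen; the other (15 states) tracks the last 3 symbols read. Each combined state is a pair, one component from each; accept when both components accept. After merging equivalent states the machine shrinks.
With 11 states:
          x    y  
>  s0     s1   s0 
   s1     s1   s2 
   s2     s3   s0 
 * s3     s4   s5 
   s4     s6   s7 
   s5     s3   s8 
 * s6     s6   s7 
 * s7     s3   s8 
 * s8     s9  s10 
   s9     s4   s5 
   s10    s9  s10 
(> = start, * = accepting)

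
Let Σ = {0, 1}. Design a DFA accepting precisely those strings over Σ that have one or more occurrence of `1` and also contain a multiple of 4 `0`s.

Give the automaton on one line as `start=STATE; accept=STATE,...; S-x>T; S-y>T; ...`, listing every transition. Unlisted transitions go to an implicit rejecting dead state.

Build one automaton per condition and run them in lockstep. One (3 states) tracks the count of `1`s, saturating at 2; the other (4 states) tracks the count of `0`s modulo 4. Each combined state is a pair, one component from each; accept when both components accept. Equivalent product states are then merged.
With 8 states:
        0   1  
>  S0   S1  S2 
   S1   S3  S4 
 * S2   S4  S2 
   S3   S5  S6 
   S4   S6  S4 
   S5   S0  S7 
   S6   S7  S6 
   S7   S2  S7 
(> = start, * = accepting)

start=S0; accept=S2; S0-0>S1; S0-1>S2; S1-0>S3; S1-1>S4; S2-0>S4; S2-1>S2; S3-0>S5; S3-1>S6; S4-0>S6; S4-1>S4; S5-0>S0; S5-1>S7; S6-0>S7; S6-1>S6; S7-0>S2; S7-1>S7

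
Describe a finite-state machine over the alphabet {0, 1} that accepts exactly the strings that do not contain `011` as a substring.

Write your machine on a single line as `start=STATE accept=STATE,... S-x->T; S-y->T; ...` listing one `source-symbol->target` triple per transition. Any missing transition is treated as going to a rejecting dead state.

Track partial matches of the forbidden pattern `011`. State D is a dead state reached once `011` has occurred; every other state accepts. A means no part of `011` is currently matched.
A 4-state machine:
       0  1 
>* A   B  A 
 * B   B  C 
 * C   B  D 
   D   D  D 
(> = start, * = accepting)

start=A; accept=A,B,C; A-0->B; A-1->A; B-0->B; B-1->C; C-0->B; C-1->D; D-0->D; D-1->D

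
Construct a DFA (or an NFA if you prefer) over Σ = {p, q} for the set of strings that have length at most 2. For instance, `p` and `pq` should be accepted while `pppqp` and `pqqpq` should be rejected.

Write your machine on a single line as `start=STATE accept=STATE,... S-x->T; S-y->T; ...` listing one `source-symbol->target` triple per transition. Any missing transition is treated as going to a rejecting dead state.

start=S0; accept=S0,S1,S2; S0-p->S1; S0-q->S1; S1-p->S2; S1-q->S2; S2-p->S3; S2-q->S3; S3-p->S3; S3-q->S3

Count input length up to 3: every symbol moves from S0 toward S3, which means 'more than 2' and absorbs. Accept from {S0, S1, S2}.
        p   q  
>* S0   S1  S1 
 * S1   S2  S2 
 * S2   S3  S3 
   S3   S3  S3 
(> = start, * = accepting)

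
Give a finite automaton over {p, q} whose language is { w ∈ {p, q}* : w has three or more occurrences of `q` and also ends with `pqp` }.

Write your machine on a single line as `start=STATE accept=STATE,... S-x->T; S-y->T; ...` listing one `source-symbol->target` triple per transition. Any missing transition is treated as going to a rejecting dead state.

Build one automaton per condition and run them in lockstep. The first has 5 states tracking the count of `q`s, saturating at 4; the second has 4 states tracking how much of the suffix `pqp` has currently been matched. A product state is a pair (one from each), accepting exactly when both do. Equivalent product states are then merged.
6 states suffice.
        p   q  
>  S0   S0  S1 
   S1   S1  S2 
   S2   S3  S2 
   S3   S3  S4 
   S4   S5  S2 
 * S5   S3  S4 
(> = start, * = accepting)

start=S0; accept=S5; S0-p->S0; S0-q->S1; S1-p->S1; S1-q->S2; S2-p->S3; S2-q->S2; S3-p->S3; S3-q->S4; S4-p->S5; S4-q->S2; S5-p->S3; S5-q->S4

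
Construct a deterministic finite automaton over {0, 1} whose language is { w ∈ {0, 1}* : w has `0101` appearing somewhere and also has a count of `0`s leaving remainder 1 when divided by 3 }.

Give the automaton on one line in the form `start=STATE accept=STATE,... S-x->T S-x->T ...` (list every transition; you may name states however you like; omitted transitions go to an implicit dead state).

start=q0 accept=q14 q0-0->q1 q0-1->q0 q1-0->q2 q1-1->q3 q2-0->q4 q2-1->q5 q3-0->q6 q3-1->q7 q4-0->q1 q4-1->q8 q5-0->q9 q5-1->q10 q6-0->q4 q6-1->q11 q7-0->q2 q7-1->q7 q8-0->q12 q8-1->q0 q9-0->q1 q9-1->q13 q10-0->q4 q10-1->q10 q11-0->q13 q11-1->q11 q12-0->q2 q12-1->q14 q13-0->q14 q13-1->q13 q14-0->q11 q14-1->q14

Run two small machines in parallel and take their product. The first has 5 states tracking whether and how much of `0101` has been seen; the second has 3 states tracking the count of `0`s modulo 3. A product state is a pair (one from each), accepting exactly when both do.
A 15-state machine:
          0    1  
>  q0     q1   q0 
   q1     q2   q3 
   q2     q4   q5 
   q3     q6   q7 
   q4     q1   q8 
   q5     q9  q10 
   q6     q4  q11 
   q7     q2   q7 
   q8    q12   q0 
   q9     q1  q13 
   q10    q4  q10 
   q11   q13  q11 
   q12    q2  q14 
   q13   q14  q13 
 * q14   q11  q14 
(> = start, * = accepting)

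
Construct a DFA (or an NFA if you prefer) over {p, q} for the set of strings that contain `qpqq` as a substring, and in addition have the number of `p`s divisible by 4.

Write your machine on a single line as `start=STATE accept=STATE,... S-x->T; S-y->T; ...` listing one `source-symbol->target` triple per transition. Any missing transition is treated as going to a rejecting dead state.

Run two small machines in parallel and take their product. One (5 states) tracks whether and how much of `qpqq` has been seen; the other (4 states) tracks the count of `p`s modulo 4. Each combined state is a pair, one component from each; accept when both components accept.
With 20 states:
          p    q  
>  s0     s1   s2 
   s1     s3   s4 
   s2     s5   s2 
   s3     s6   s7 
   s4     s8   s4 
   s5     s3   s9 
   s6     s0  s10 
   s7    s11   s7 
   s8     s6  s12 
   s9     s8  s13 
   s10   s14  s10 
   s11    s0  s15 
   s12   s11  s16 
   s13   s16  s13 
   s14    s1  s17 
   s15   s14  s18 
   s16   s18  s16 
   s17    s5  s19 
   s18   s19  s18 
 * s19   s13  s19 
(> = start, * = accepting)

start=s0; accept=s19; s0-p->s1; s0-q->s2; s1-p->s3; s1-q->s4; s2-p->s5; s2-q->s2; s3-p->s6; s3-q->s7; s4-p->s8; s4-q->s4; s5-p->s3; s5-q->s9; s6-p->s0; s6-q->s10; s7-p->s11; s7-q->s7; s8-p->s6; s8-q->s12; s9-p->s8; s9-q->s13; s10-p->s14; s10-q->s10; s11-p->s0; s11-q->s15; s12-p->s11; s12-q->s16; s13-p->s16; s13-q->s13; s14-p->s1; s14-q->s17; s15-p->s14; s15-q->s18; s16-p->s18; s16-q->s16; s17-p->s5; s17-q->s19; s18-p->s19; s18-q->s18; s19-p->s13; s19-q->s19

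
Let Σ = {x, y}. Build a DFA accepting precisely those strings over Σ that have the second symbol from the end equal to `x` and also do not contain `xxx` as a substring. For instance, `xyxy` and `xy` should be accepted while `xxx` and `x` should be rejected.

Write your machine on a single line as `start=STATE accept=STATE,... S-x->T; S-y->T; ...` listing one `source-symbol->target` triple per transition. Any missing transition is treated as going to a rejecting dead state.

Handle the two conditions separately and then intersect. The first has 7 states tracking the last 2 symbols read; the second has 4 states tracking partial matches of the forbidden pattern `xxx`. A product state is a pair (one from each), accepting exactly when both do. Equivalent product states are then merged.
With 5 states:
        x   y  
>  q0   q1  q0 
   q1   q2  q3 
 * q2   q4  q3 
 * q3   q1  q0 
   q4   q4  q4 
(> = start, * = accepting)

start=q0; accept=q2,q3; q0-x->q1; q0-y->q0; q1-x->q2; q1-y->q3; q2-x->q4; q2-y->q3; q3-x->q1; q3-y->q0; q4-x->q4; q4-y->q4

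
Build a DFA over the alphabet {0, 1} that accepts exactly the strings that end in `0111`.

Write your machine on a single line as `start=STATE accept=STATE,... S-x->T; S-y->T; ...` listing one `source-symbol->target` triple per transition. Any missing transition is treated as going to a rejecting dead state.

start=S0; accept=S4; S0-0->S1; S0-1->S0; S1-0->S1; S1-1->S2; S2-0->S1; S2-1->S3; S3-0->S1; S3-1->S4; S4-0->S1; S4-1->S0

Let each state record the length of the longest suffix of the input read so far that is also a prefix of `0111`. S1 means the last symbol is `0`; S2 means the last 2 symbols are `01`; S3 means the last 3 symbols are `011`; S4 means the last 4 symbols are `0111`. Accept only at S4, where the string currently ends in `0111`.
A 5-state machine:
        0   1  
>  S0   S1  S0 
   S1   S1  S2 
   S2   S1  S3 
   S3   S1  S4 
 * S4   S1  S0 
(> = start, * = accepting)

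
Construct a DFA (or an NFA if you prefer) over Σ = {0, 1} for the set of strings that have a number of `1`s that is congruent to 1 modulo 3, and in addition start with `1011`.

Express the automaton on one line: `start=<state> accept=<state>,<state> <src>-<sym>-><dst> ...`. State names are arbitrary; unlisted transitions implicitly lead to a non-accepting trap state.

start=q0 accept=q6 q0-0->q1 q0-1->q2 q1-0->q1 q1-1->q1 q2-0->q3 q2-1->q1 q3-0->q1 q3-1->q4 q4-0->q1 q4-1->q5 q5-0->q5 q5-1->q6 q6-0->q6 q6-1->q7 q7-0->q7 q7-1->q5

Build one automaton per condition and run them in lockstep. The first has 3 states tracking the count of `1`s modulo 3; the second has 6 states tracking whether the input so far still matches the prefix `1011`. A product state is a pair (one from each), accepting exactly when both do. Minimizing collapses redundant product states.
8 states suffice.
        0   1  
>  q0   q1  q2 
   q1   q1  q1 
   q2   q3  q1 
   q3   q1  q4 
   q4   q1  q5 
   q5   q5  q6 
 * q6   q6  q7 
   q7   q7  q5 
(> = start, * = accepting)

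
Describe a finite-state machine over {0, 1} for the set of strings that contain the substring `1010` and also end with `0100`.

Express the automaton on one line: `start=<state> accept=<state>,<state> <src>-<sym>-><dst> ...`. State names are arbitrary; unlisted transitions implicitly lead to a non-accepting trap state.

Run two small machines in parallel and take their product. One (5 states) tracks whether and how much of `1010` has been seen; the other (5 states) tracks how much of the suffix `0100` has currently been matched. Each combined state is a pair, one component from each; accept when both components accept. After merging equivalent states the machine shrinks.
With 9 states:
       0  1 
>  A   A  B 
   B   C  B 
   C   A  D 
   D   E  B 
   E   F  G 
 * F   H  G 
   G   E  I 
   H   H  G 
   I   H  I 
(> = start, * = accepting)

start=A accept=F A-0->A A-1->B B-0->C B-1->B C-0->A C-1->D D-0->E D-1->B E-0->F E-1->G F-0->H F-1->G G-0->E G-1->I H-0->H H-1->G I-0->H I-1->I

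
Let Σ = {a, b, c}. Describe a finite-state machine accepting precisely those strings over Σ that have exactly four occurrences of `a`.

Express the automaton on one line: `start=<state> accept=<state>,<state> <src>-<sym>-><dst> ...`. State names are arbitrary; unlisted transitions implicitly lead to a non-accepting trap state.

Only the number of `a`s matters, and only up to 5. Make a chain s0 → s1 → s2 → s3 → s4 → s5 advanced by each `a` (with s5 absorbing); every other symbol self-loops. The accepting set is {s4}.
A 6-state machine:
        a   b   c  
>  s0   s1  s0  s0 
   s1   s2  s1  s1 
   s2   s3  s2  s2 
   s3   s4  s3  s3 
 * s4   s5  s4  s4 
   s5   s5  s5  s5 
(> = start, * = accepting)

start=s0 accept=s4 s0-a->s1 s0-b->s0 s0-c->s0 s1-a->s2 s1-b->s1 s1-c->s1 s2-a->s3 s2-b->s2 s2-c->s2 s3-a->s4 s3-b->s3 s3-c->s3 s4-a->s5 s4-b->s4 s4-c->s4 s5-a->s5 s5-b->s5 s5-c->s5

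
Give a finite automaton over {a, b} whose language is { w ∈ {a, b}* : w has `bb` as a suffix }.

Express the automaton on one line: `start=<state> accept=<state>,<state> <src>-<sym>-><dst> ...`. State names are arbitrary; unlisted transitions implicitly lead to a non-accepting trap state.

start=S0 accept=S2 S0-a->S0 S0-b->S1 S1-a->S0 S1-b->S2 S2-a->S0 S2-b->S2

Remember how much of `bb` the current input suffix matches. State S0 means no match yet; S1 means the last symbol is `b`; S2 means the last 2 symbols are `bb`. Only S2 accepts. On a mismatch, fall back to the longest proper suffix that is still a prefix of `bb`.
        a   b  
>  S0   S0  S1 
   S1   S0  S2 
 * S2   S0  S2 
(> = start, * = accepting)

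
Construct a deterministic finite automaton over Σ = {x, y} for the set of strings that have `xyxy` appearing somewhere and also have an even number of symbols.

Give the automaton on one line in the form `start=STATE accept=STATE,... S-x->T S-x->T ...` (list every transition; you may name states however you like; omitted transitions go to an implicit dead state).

start=q0 accept=q8 q0-x->q1 q0-y->q2 q1-x->q3 q1-y->q4 q2-x->q3 q2-y->q0 q3-x->q1 q3-y->q5 q4-x->q6 q4-y->q2 q5-x->q7 q5-y->q0 q6-x->q3 q6-y->q8 q7-x->q1 q7-y->q9 q8-x->q9 q8-y->q9 q9-x->q8 q9-y->q8

Build one automaton per condition and run them in lockstep. The first has 5 states tracking whether and how much of `xyxy` has been seen; the second has 2 states tracking the input length modulo 2. A product state is a pair (one from each), accepting exactly when both do.
With 10 states:
        x   y  
>  q0   q1  q2 
   q1   q3  q4 
   q2   q3  q0 
   q3   q1  q5 
   q4   q6  q2 
   q5   q7  q0 
   q6   q3  q8 
   q7   q1  q9 
 * q8   q9  q9 
   q9   q8  q8 
(> = start, * = accepting)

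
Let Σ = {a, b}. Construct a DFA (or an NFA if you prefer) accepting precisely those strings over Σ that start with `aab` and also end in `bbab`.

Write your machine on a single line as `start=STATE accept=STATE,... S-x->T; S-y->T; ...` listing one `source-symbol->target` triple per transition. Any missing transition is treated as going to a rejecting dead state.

Run two small machines in parallel and take their product. One (5 states) tracks whether the input so far still matches the prefix `aab`; the other (5 states) tracks how much of the suffix `bbab` has currently been matched. Each combined state is a pair, one component from each; accept when both components accept. After merging equivalent states the machine shrinks.
9 states suffice.
        a   b  
>  q0   q1  q2 
   q1   q3  q2 
   q2   q2  q2 
   q3   q2  q4 
   q4   q5  q6 
   q5   q5  q4 
   q6   q7  q6 
   q7   q5  q8 
 * q8   q5  q6 
(> = start, * = accepting)

start=q0; accept=q8; q0-a->q1; q0-b->q2; q1-a->q3; q1-b->q2; q2-a->q2; q2-b->q2; q3-a->q2; q3-b->q4; q4-a->q5; q4-b->q6; q5-a->q5; q5-b->q4; q6-a->q7; q6-b->q6; q7-a->q5; q7-b->q8; q8-a->q5; q8-b->q6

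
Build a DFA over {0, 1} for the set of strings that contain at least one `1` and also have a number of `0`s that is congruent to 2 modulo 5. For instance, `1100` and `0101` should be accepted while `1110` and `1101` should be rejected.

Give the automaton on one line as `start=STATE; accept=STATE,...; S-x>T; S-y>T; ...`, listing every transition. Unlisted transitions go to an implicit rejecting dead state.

Build one automaton per condition and run them in lockstep. One (3 states) tracks the count of `1`s, saturating at 2; the other (5 states) tracks the count of `0`s modulo 5. Each combined state is a pair, one component from each; accept when both components accept. After merging equivalent states the machine shrinks.
A 10-state machine:
        0   1  
>  q0   q1  q2 
   q1   q3  q4 
   q2   q4  q2 
   q3   q5  q6 
   q4   q6  q4 
   q5   q7  q8 
 * q6   q8  q6 
   q7   q0  q9 
   q8   q9  q8 
   q9   q2  q9 
(> = start, * = accepting)

start=q0; accept=q6; q0-0>q1; q0-1>q2; q1-0>q3; q1-1>q4; q2-0>q4; q2-1>q2; q3-0>q5; q3-1>q6; q4-0>q6; q4-1>q4; q5-0>q7; q5-1>q8; q6-0>q8; q6-1>q6; q7-0>q0; q7-1>q9; q8-0>q9; q8-1>q8; q9-0>q2; q9-1>q9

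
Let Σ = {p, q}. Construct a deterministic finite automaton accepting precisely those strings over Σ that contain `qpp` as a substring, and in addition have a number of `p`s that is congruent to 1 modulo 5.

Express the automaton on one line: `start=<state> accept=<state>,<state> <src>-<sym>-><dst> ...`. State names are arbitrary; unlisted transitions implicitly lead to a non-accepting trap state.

Handle the two conditions separately and then intersect. The first has 4 states tracking whether and how much of `qpp` has been seen; the second has 5 states tracking the count of `p`s modulo 5. A product state is a pair (one from each), accepting exactly when both do.
A 20-state machine:
          p    q  
>  s0     s1   s2 
   s1     s3   s4 
   s2     s5   s2 
   s3     s6   s7 
   s4     s8   s4 
   s5     s9   s4 
   s6    s10  s11 
   s7    s12   s7 
   s8    s13   s7 
   s9    s13   s9 
   s10    s0  s14 
   s11   s15  s11 
   s12   s16  s11 
   s13   s16  s13 
   s14   s17  s14 
   s15   s18  s14 
   s16   s18  s16 
   s17   s19   s2 
   s18   s19  s18 
 * s19    s9  s19 
(> = start, * = accepting)

start=s0 accept=s19 s0-p->s1 s0-q->s2 s1-p->s3 s1-q->s4 s2-p->s5 s2-q->s2 s3-p->s6 s3-q->s7 s4-p->s8 s4-q->s4 s5-p->s9 s5-q->s4 s6-p->s10 s6-q->s11 s7-p->s12 s7-q->s7 s8-p->s13 s8-q->s7 s9-p->s13 s9-q->s9 s10-p->s0 s10-q->s14 s11-p->s15 s11-q->s11 s12-p->s16 s12-q->s11 s13-p->s16 s13-q->s13 s14-p->s17 s14-q->s14 s15-p->s18 s15-q->s14 s16-p->s18 s16-q->s16 s17-p->s19 s17-q->s2 s18-p->s19 s18-q->s18 s19-p->s9 s19-q->s19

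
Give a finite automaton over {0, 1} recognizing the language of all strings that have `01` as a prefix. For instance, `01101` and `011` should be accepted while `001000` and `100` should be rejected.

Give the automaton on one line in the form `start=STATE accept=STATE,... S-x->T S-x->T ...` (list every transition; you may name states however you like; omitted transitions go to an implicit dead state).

Walk along `01` while the input agrees: from s0 take `0` to s1, and so on. Any deviation drops to the rejecting sink s3. Once s2 is reached the prefix is confirmed and every continuation is accepted.
A 4-state machine:
        0   1  
>  s0   s1  s3 
   s1   s3  s2 
 * s2   s2  s2 
   s3   s3  s3 
(> = start, * = accepting)

start=s0 accept=s2 s0-0->s1 s0-1->s3 s1-0->s3 s1-1->s2 s2-0->s2 s2-1->s2 s3-0->s3 s3-1->s3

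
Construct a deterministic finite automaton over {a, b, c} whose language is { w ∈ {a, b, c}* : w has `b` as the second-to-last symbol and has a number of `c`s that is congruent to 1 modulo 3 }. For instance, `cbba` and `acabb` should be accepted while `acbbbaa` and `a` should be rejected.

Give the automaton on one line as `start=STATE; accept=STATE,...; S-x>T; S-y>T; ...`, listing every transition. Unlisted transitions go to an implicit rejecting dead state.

Run two small machines in parallel and take their product. The first has 13 states tracking the last 2 symbols read; the second has 3 states tracking the count of `c`s modulo 3. A product state is a pair (one from each), accepting exactly when both do. Minimizing collapses redundant product states.
A 7-state machine:
        a   b   c  
>  s0   s0  s1  s2 
   s1   s0  s1  s3 
   s2   s2  s4  s5 
 * s3   s2  s4  s5 
   s4   s3  s6  s5 
   s5   s5  s5  s0 
 * s6   s3  s6  s5 
(> = start, * = accepting)

start=s0; accept=s3,s6; s0-a>s0; s0-b>s1; s0-c>s2; s1-a>s0; s1-b>s1; s1-c>s3; s2-a>s2; s2-b>s4; s2-c>s5; s3-a>s2; s3-b>s4; s3-c>s5; s4-a>s3; s4-b>s6; s4-c>s5; s5-a>s5; s5-b>s5; s5-c>s0; s6-a>s3; s6-b>s6; s6-c>s5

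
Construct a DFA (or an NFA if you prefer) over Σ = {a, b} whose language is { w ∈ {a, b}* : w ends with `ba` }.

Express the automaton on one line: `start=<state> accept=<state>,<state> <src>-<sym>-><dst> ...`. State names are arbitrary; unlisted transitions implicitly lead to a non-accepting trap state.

Remember how much of `ba` the current input suffix matches. State q0 means no match yet; q1 means the last symbol is `b`; q2 means the last 2 symbols are `ba`. Only q2 accepts. On a mismatch, fall back to the longest proper suffix that is still a prefix of `ba`.
A 3-state machine:
        a   b  
>  q0   q0  q1 
   q1   q2  q1 
 * q2   q0  q1 
(> = start, * = accepting)

start=q0 accept=q2 q0-a->q0 q0-b->q1 q1-a->q2 q1-b->q1 q2-a->q0 q2-b->q1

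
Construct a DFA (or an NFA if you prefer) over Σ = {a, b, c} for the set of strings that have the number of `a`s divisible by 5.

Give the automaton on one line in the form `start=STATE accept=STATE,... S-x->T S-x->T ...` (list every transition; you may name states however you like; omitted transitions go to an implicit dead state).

start=q0 accept=q0 q0-a->q1 q0-b->q0 q0-c->q0 q1-a->q2 q1-b->q1 q1-c->q1 q2-a->q3 q2-b->q2 q2-c->q2 q3-a->q4 q3-b->q3 q3-c->q3 q4-a->q0 q4-b->q4 q4-c->q4

Keep the running count of `a`s modulo 5: each `a` advances along the cycle q0 → q1 → q2 → q3 → q4 → q0 while other symbols loop. Accept at q0.
With 5 states:
        a   b   c  
>* q0   q1  q0  q0 
   q1   q2  q1  q1 
   q2   q3  q2  q2 
   q3   q4  q3  q3 
   q4   q0  q4  q4 
(> = start, * = accepting)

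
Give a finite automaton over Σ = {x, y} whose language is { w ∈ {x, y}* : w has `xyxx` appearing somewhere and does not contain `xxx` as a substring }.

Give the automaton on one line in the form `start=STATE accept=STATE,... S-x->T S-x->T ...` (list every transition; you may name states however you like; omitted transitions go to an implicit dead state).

start=s0 accept=s6,s7,s8 s0-x->s1 s0-y->s0 s1-x->s2 s1-y->s3 s2-x->s4 s2-y->s3 s3-x->s5 s3-y->s0 s4-x->s4 s4-y->s4 s5-x->s6 s5-y->s3 s6-x->s4 s6-y->s7 s7-x->s8 s7-y->s7 s8-x->s6 s8-y->s7

Run two small machines in parallel and take their product. The first has 5 states tracking whether and how much of `xyxx` has been seen; the second has 4 states tracking partial matches of the forbidden pattern `xxx`. A product state is a pair (one from each), accepting exactly when both do. Equivalent product states are then merged.
A 9-state machine:
        x   y  
>  s0   s1  s0 
   s1   s2  s3 
   s2   s4  s3 
   s3   s5  s0 
   s4   s4  s4 
   s5   s6  s3 
 * s6   s4  s7 
 * s7   s8  s7 
 * s8   s6  s7 
(> = start, * = accepting)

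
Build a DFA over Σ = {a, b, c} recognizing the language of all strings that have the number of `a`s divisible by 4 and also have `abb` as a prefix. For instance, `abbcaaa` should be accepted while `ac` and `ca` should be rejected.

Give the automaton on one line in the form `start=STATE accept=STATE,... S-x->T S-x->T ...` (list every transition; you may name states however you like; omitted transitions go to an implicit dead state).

start=q0 accept=q10 q0-a->q1 q0-b->q2 q0-c->q2 q1-a->q3 q1-b->q4 q1-c->q5 q2-a->q5 q2-b->q2 q2-c->q2 q3-a->q6 q3-b->q3 q3-c->q3 q4-a->q3 q4-b->q7 q4-c->q5 q5-a->q3 q5-b->q5 q5-c->q5 q6-a->q2 q6-b->q6 q6-c->q6 q7-a->q8 q7-b->q7 q7-c->q7 q8-a->q9 q8-b->q8 q8-c->q8 q9-a->q10 q9-b->q9 q9-c->q9 q10-a->q7 q10-b->q10 q10-c->q10

Run two small machines in parallel and take their product. One (4 states) tracks the count of `a`s modulo 4; the other (5 states) tracks whether the input so far still matches the prefix `abb`. Each combined state is a pair, one component from each; accept when both components accept.
With 11 states:
          a    b    c  
>  q0     q1   q2   q2 
   q1     q3   q4   q5 
   q2     q5   q2   q2 
   q3     q6   q3   q3 
   q4     q3   q7   q5 
   q5     q3   q5   q5 
   q6     q2   q6   q6 
   q7     q8   q7   q7 
   q8     q9   q8   q8 
   q9    q10   q9   q9 
 * q10    q7  q10  q10 
(> = start, * = accepting)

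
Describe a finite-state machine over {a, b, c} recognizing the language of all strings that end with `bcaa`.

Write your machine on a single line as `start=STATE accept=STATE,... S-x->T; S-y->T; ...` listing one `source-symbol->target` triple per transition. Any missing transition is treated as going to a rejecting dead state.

Remember how much of `bcaa` the current input suffix matches. State S0 means no match yet; S1 means the last symbol is `b`; S2 means the last 2 symbols are `bc`; S3 means the last 3 symbols are `bca`; S4 means the last 4 symbols are `bcaa`. Only S4 accepts. On a mismatch, fall back to the longest proper suffix that is still a prefix of `bcaa`.
With 5 states:
        a   b   c  
>  S0   S0  S1  S0 
   S1   S0  S1  S2 
   S2   S3  S1  S0 
   S3   S4  S1  S0 
 * S4   S0  S1  S0 
(> = start, * = accepting)

start=S0; accept=S4; S0-a->S0; S0-b->S1; S0-c->S0; S1-a->S0; S1-b->S1; S1-c->S2; S2-a->S3; S2-b->S1; S2-c->S0; S3-a->S4; S3-b->S1; S3-c->S0; S4-a->S0; S4-b->S1; S4-c->S0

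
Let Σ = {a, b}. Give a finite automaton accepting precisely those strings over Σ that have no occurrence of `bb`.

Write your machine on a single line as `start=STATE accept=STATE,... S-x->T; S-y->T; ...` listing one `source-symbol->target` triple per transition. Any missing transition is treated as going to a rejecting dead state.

start=S0; accept=S0,S1; S0-a->S0; S0-b->S1; S1-a->S0; S1-b->S2; S2-a->S2; S2-b->S2

This is the complement of 'contains `bb`'. Use the same substring-matching states — S0 through S2 holding how much of `bb` has just been matched — but flip the accepting set: everything except the trap S2 accepts.
With 3 states:
        a   b  
>* S0   S0  S1 
 * S1   S0  S2 
   S2   S2  S2 
(> = start, * = accepting)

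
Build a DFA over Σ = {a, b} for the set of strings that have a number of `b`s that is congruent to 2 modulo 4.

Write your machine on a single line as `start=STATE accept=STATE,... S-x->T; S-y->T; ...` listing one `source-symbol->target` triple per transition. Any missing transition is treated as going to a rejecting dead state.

start=s0; accept=s2; s0-a->s0; s0-b->s1; s1-a->s1; s1-b->s2; s2-a->s2; s2-b->s3; s3-a->s3; s3-b->s0

The only thing that matters is how many `b`s have appeared, reduced mod 4. Use one state per residue: s0 for 0, …, s3 for 3. Reading `b` moves to the next residue; anything else stays put. s2 is accepting.
With 4 states:
        a   b  
>  s0   s0  s1 
   s1   s1  s2 
 * s2   s2  s3 
   s3   s3  s0 
(> = start, * = accepting)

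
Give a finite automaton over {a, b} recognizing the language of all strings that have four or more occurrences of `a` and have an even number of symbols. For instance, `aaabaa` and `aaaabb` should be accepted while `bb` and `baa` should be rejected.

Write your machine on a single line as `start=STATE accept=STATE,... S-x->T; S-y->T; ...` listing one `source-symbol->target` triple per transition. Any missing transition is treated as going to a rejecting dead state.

start=s0; accept=s7; s0-a->s1; s0-b->s2; s1-a->s3; s1-b->s4; s2-a->s4; s2-b->s0; s3-a->s5; s3-b->s6; s4-a->s6; s4-b->s1; s5-a->s7; s5-b->s8; s6-a->s8; s6-b->s3; s7-a->s9; s7-b->s9; s8-a->s9; s8-b->s5; s9-a->s7; s9-b->s7

Build one automaton per condition and run them in lockstep. The first has 6 states tracking the count of `a`s, saturating at 5; the second has 2 states tracking the input length modulo 2. A product state is a pair (one from each), accepting exactly when both do. Equivalent product states are then merged.
A 10-state machine:
        a   b  
>  s0   s1  s2 
   s1   s3  s4 
   s2   s4  s0 
   s3   s5  s6 
   s4   s6  s1 
   s5   s7  s8 
   s6   s8  s3 
 * s7   s9  s9 
   s8   s9  s5 
   s9   s7  s7 
(> = start, * = accepting)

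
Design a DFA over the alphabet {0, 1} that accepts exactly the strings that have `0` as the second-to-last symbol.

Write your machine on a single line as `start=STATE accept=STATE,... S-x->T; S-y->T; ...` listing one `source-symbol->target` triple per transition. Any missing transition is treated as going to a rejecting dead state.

start=q0; accept=q3,q4; q0-0->q1; q0-1->q2; q1-0->q3; q1-1->q4; q2-0->q5; q2-1->q6; q3-0->q3; q3-1->q4; q4-0->q5; q4-1->q6; q5-0->q3; q5-1->q4; q6-0->q5; q6-1->q6

A DFA must remember the last 2 symbols (since which symbol is second-to-last isn't known until the input ends). Use one state per possible window of the last ≤2 symbols; accept from those whose window starts with `0`.
A 7-state machine:
        0   1  
>  q0   q1  q2 
   q1   q3  q4 
   q2   q5  q6 
 * q3   q3  q4 
 * q4   q5  q6 
   q5   q3  q4 
   q6   q5  q6 
(> = start, * = accepting)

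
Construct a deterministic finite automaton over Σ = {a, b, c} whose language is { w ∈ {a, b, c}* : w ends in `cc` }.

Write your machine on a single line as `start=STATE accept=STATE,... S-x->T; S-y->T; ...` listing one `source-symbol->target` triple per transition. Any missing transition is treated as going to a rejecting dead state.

Remember how much of `cc` the current input suffix matches. State S0 means no match yet; S1 means the last symbol is `c`; S2 means the last 2 symbols are `cc`. Only S2 accepts. On a mismatch, fall back to the longest proper suffix that is still a prefix of `cc`.
A 3-state machine:
        a   b   c  
>  S0   S0  S0  S1 
   S1   S0  S0  S2 
 * S2   S0  S0  S2 
(> = start, * = accepting)

start=S0; accept=S2; S0-a->S0; S0-b->S0; S0-c->S1; S1-a->S0; S1-b->S0; S1-c->S2; S2-a->S0; S2-b->S0; S2-c->S2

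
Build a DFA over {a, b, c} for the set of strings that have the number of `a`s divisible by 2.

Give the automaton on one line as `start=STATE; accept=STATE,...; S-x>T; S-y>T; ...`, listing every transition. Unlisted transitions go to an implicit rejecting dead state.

Keep the running count of `a`s modulo 2: each `a` advances along the cycle s0 → s1 → s0 while other symbols loop. Accept at s0.
With 2 states:
        a   b   c  
>* s0   s1  s0  s0 
   s1   s0  s1  s1 
(> = start, * = accepting)

start=s0; accept=s0; s0-a>s1; s0-b>s0; s0-c>s0; s1-a>s0; s1-b>s1; s1-c>s1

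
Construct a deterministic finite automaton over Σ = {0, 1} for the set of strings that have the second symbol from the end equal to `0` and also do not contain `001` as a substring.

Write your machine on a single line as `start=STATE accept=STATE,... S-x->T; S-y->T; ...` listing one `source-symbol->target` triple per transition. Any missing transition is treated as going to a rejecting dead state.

start=S0; accept=S2,S3; S0-0->S1; S0-1->S0; S1-0->S2; S1-1->S3; S2-0->S2; S2-1->S4; S3-0->S1; S3-1->S0; S4-0->S4; S4-1->S4

Run two small machines in parallel and take their product. The first has 7 states tracking the last 2 symbols read; the second has 4 states tracking partial matches of the forbidden pattern `001`. A product state is a pair (one from each), accepting exactly when both do. After merging equivalent states the machine shrinks.
5 states suffice.
        0   1  
>  S0   S1  S0 
   S1   S2  S3 
 * S2   S2  S4 
 * S3   S1  S0 
   S4   S4  S4 
(> = start, * = accepting)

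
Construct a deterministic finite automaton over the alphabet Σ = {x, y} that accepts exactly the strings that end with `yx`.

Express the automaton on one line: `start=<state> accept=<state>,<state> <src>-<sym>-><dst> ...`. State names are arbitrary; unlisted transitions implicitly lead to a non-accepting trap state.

Let each state record the length of the longest suffix of the input read so far that is also a prefix of `yx`. q1 means the last symbol is `y`; q2 means the last 2 symbols are `yx`. Accept only at q2, where the string currently ends in `yx`.
With 3 states:
        x   y  
>  q0   q0  q1 
   q1   q2  q1 
 * q2   q0  q1 
(> = start, * = accepting)

start=q0 accept=q2 q0-x->q0 q0-y->q1 q1-x->q2 q1-y->q1 q2-x->q0 q2-y->q1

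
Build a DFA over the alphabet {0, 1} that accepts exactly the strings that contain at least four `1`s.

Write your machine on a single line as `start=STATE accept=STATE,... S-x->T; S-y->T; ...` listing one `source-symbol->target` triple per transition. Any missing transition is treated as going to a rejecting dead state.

start=S0; accept=S4,S5; S0-0->S0; S0-1->S1; S1-0->S1; S1-1->S2; S2-0->S2; S2-1->S3; S3-0->S3; S3-1->S4; S4-0->S4; S4-1->S5; S5-0->S5; S5-1->S5

Count `1`s, saturating at 5: states S0 through S4 mean 0 through 4 `1`s seen; S5 means more than 4. Each `1` increments (capped at S5); other symbols loop. Accept from {S4, S5}.
With 6 states:
        0   1  
>  S0   S0  S1 
   S1   S1  S2 
   S2   S2  S3 
   S3   S3  S4 
 * S4   S4  S5 
 * S5   S5  S5 
(> = start, * = accepting)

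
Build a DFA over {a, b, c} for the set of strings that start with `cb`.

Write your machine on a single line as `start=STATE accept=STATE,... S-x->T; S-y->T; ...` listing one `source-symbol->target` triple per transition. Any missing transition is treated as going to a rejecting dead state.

Walk along `cb` while the input agrees: from S0 take `c` to S1, and so on. Any deviation drops to the rejecting sink S3. Once S2 is reached the prefix is confirmed and every continuation is accepted.
A 4-state machine:
        a   b   c  
>  S0   S3  S3  S1 
   S1   S3  S2  S3 
 * S2   S2  S2  S2 
   S3   S3  S3  S3 
(> = start, * = accepting)

start=S0; accept=S2; S0-a->S3; S0-b->S3; S0-c->S1; S1-a->S3; S1-b->S2; S1-c->S3; S2-a->S2; S2-b->S2; S2-c->S2; S3-a->S3; S3-b->S3; S3-c->S3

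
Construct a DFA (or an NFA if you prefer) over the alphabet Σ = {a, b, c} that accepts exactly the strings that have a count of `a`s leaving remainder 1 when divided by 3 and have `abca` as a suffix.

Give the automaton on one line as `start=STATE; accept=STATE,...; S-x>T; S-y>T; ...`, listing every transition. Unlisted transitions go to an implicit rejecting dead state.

start=q0; accept=q6; q0-a>q1; q0-b>q0; q0-c>q0; q1-a>q2; q1-b>q1; q1-c>q1; q2-a>q3; q2-b>q2; q2-c>q2; q3-a>q1; q3-b>q4; q3-c>q0; q4-a>q1; q4-b>q0; q4-c>q5; q5-a>q6; q5-b>q0; q5-c>q0; q6-a>q2; q6-b>q1; q6-c>q1

Handle the two conditions separately and then intersect. The first has 3 states tracking the count of `a`s modulo 3; the second has 5 states tracking how much of the suffix `abca` has currently been matched. A product state is a pair (one from each), accepting exactly when both do. Minimizing collapses redundant product states.
A 7-state machine:
        a   b   c  
>  q0   q1  q0  q0 
   q1   q2  q1  q1 
   q2   q3  q2  q2 
   q3   q1  q4  q0 
   q4   q1  q0  q5 
   q5   q6  q0  q0 
 * q6   q2  q1  q1 
(> = start, * = accepting)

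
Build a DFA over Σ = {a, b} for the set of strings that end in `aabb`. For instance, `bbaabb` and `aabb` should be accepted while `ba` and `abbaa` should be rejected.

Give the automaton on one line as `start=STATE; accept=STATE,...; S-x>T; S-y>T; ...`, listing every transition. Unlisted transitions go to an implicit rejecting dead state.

Let each state record the length of the longest suffix of the input read so far that is also a prefix of `aabb`. S1 means the last symbol is `a`; S2 means the last 2 symbols are `aa`; S3 means the last 3 symbols are `aab`; S4 means the last 4 symbols are `aabb`. Accept only at S4, where the string currently ends in `aabb`.
5 states suffice.
        a   b  
>  S0   S1  S0 
   S1   S2  S0 
   S2   S2  S3 
   S3   S1  S4 
 * S4   S1  S0 
(> = start, * = accepting)

start=S0; accept=S4; S0-a>S1; S0-b>S0; S1-a>S2; S1-b>S0; S2-a>S2; S2-b>S3; S3-a>S1; S3-b>S4; S4-a>S1; S4-b>S0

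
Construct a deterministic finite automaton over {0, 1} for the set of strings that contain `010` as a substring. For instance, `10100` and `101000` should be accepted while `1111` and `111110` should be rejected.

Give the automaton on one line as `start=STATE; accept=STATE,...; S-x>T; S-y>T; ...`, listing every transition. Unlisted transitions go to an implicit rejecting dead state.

States q0..q2 record the length of the longest prefix of `010` that matches the current input suffix. Reaching q3 means `010` has been seen, and we stay there forever. Accept from q3.
With 4 states:
        0   1  
>  q0   q1  q0 
   q1   q1  q2 
   q2   q3  q0 
 * q3   q3  q3 
(> = start, * = accepting)

start=q0; accept=q3; q0-0>q1; q0-1>q0; q1-0>q1; q1-1>q2; q2-0>q3; q2-1>q0; q3-0>q3; q3-1>q3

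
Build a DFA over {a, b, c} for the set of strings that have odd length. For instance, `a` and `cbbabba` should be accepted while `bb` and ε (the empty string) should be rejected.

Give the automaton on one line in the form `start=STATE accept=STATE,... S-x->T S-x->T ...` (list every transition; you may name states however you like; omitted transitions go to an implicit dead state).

Count input length modulo 2: every symbol advances one step around the cycle q0 → q1 → q0. Accept at q1.
2 states suffice.
        a   b   c  
>  q0   q1  q1  q1 
 * q1   q0  q0  q0 
(> = start, * = accepting)

start=q0 accept=q1 q0-a->q1 q0-b->q1 q0-c->q1 q1-a->q0 q1-b->q0 q1-c->q0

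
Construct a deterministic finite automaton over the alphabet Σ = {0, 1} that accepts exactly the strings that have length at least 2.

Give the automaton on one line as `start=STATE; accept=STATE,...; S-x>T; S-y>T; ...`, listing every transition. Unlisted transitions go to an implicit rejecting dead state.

We only need to distinguish lengths 0, 1, …, 2, and '>2'. Chain S0 → S1 → S2 → S3 on every symbol, with S3 looping. Accepting states: {S2, S3}.
A 4-state machine:
        0   1  
>  S0   S1  S1 
   S1   S2  S2 
 * S2   S3  S3 
 * S3   S3  S3 
(> = start, * = accepting)

start=S0; accept=S2,S3; S0-0>S1; S0-1>S1; S1-0>S2; S1-1>S2; S2-0>S3; S2-1>S3; S3-0>S3; S3-1>S3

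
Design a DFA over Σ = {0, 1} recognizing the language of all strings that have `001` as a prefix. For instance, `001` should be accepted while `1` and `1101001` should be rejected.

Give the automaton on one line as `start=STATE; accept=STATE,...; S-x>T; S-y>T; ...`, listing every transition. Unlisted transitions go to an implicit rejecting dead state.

start=q0; accept=q3; q0-0>q1; q0-1>q4; q1-0>q2; q1-1>q4; q2-0>q4; q2-1>q3; q3-0>q3; q3-1>q3; q4-0>q4; q4-1>q4

Walk along `001` while the input agrees: from q0 take `0` to q1, and so on. Any deviation drops to the rejecting sink q4. Once q3 is reached the prefix is confirmed and every continuation is accepted.
A 5-state machine:
        0   1  
>  q0   q1  q4 
   q1   q2  q4 
   q2   q4  q3 
 * q3   q3  q3 
   q4   q4  q4 
(> = start, * = accepting)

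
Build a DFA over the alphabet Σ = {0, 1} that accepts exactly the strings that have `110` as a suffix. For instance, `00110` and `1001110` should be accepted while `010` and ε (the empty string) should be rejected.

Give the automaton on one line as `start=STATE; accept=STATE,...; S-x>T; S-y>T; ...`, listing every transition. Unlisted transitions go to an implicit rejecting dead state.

Remember how much of `110` the current input suffix matches. State S0 means no match yet; S1 means the last symbol is `1`; S2 means the last 2 symbols are `11`; S3 means the last 3 symbols are `110`. Only S3 accepts. On a mismatch, fall back to the longest proper suffix that is still a prefix of `110`.
        0   1  
>  S0   S0  S1 
   S1   S0  S2 
   S2   S3  S2 
 * S3   S0  S1 
(> = start, * = accepting)

start=S0; accept=S3; S0-0>S0; S0-1>S1; S1-0>S0; S1-1>S2; S2-0>S3; S2-1>S2; S3-0>S0; S3-1>S1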